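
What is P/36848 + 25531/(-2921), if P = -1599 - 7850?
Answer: -968366817/107633008 ≈ -8.9969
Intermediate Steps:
P = -9449
P/36848 + 25531/(-2921) = -9449/36848 + 25531/(-2921) = -9449*1/36848 + 25531*(-1/2921) = -9449/36848 - 25531/2921 = -968366817/107633008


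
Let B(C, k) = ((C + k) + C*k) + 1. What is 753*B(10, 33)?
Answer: 281622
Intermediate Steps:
B(C, k) = 1 + C + k + C*k (B(C, k) = (C + k + C*k) + 1 = 1 + C + k + C*k)
753*B(10, 33) = 753*(1 + 10 + 33 + 10*33) = 753*(1 + 10 + 33 + 330) = 753*374 = 281622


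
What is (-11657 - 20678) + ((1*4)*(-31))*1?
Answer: -32459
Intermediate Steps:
(-11657 - 20678) + ((1*4)*(-31))*1 = -32335 + (4*(-31))*1 = -32335 - 124*1 = -32335 - 124 = -32459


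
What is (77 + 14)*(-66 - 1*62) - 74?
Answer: -11722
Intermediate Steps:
(77 + 14)*(-66 - 1*62) - 74 = 91*(-66 - 62) - 74 = 91*(-128) - 74 = -11648 - 74 = -11722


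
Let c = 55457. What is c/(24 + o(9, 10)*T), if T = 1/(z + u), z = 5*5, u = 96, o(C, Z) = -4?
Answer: 6710297/2900 ≈ 2313.9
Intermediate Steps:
z = 25
T = 1/121 (T = 1/(25 + 96) = 1/121 ≈ 0.0082645)
c/(24 + o(9, 10)*T) = 55457/(24 - 4*1/121) = 55457/(24 - 4/121) = 55457/(2900/121) = 55457*(121/2900) = 6710297/2900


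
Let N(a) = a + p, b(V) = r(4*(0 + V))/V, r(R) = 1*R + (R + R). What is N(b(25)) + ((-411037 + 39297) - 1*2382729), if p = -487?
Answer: -2754944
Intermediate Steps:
r(R) = 3*R (r(R) = R + 2*R = 3*R)
b(V) = 12 (b(V) = (3*(4*(0 + V)))/V = (3*(4*V))/V = (12*V)/V = 12)
N(a) = -487 + a (N(a) = a - 487 = -487 + a)
N(b(25)) + ((-411037 + 39297) - 1*2382729) = (-487 + 12) + ((-411037 + 39297) - 1*2382729) = -475 + (-371740 - 2382729) = -475 - 2754469 = -2754944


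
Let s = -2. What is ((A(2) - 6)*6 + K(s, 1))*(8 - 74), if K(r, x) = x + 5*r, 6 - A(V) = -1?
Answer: 198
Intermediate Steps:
A(V) = 7 (A(V) = 6 - 1*(-1) = 6 + 1 = 7)
((A(2) - 6)*6 + K(s, 1))*(8 - 74) = ((7 - 6)*6 + (1 + 5*(-2)))*(8 - 74) = (1*6 + (1 - 10))*(-66) = (6 - 9)*(-66) = -3*(-66) = 198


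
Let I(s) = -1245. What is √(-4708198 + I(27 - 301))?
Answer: I*√4709443 ≈ 2170.1*I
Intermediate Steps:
√(-4708198 + I(27 - 301)) = √(-4708198 - 1245) = √(-4709443) = I*√4709443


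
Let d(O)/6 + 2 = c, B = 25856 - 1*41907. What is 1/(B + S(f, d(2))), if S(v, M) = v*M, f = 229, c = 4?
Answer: -1/13303 ≈ -7.5171e-5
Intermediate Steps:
B = -16051 (B = 25856 - 41907 = -16051)
d(O) = 12 (d(O) = -12 + 6*4 = -12 + 24 = 12)
S(v, M) = M*v
1/(B + S(f, d(2))) = 1/(-16051 + 12*229) = 1/(-16051 + 2748) = 1/(-13303) = -1/13303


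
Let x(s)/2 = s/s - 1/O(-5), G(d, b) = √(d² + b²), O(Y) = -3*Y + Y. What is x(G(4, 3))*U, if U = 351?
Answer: 3159/5 ≈ 631.80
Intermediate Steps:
O(Y) = -2*Y
G(d, b) = √(b² + d²)
x(s) = 9/5 (x(s) = 2*(s/s - 1/((-2*(-5)))) = 2*(1 - 1/10) = 2*(1 - 1*⅒) = 2*(1 - ⅒) = 2*(9/10) = 9/5)
x(G(4, 3))*U = (9/5)*351 = 3159/5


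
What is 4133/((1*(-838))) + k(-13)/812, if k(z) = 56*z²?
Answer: 163387/24302 ≈ 6.7232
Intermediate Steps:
4133/((1*(-838))) + k(-13)/812 = 4133/((1*(-838))) + (56*(-13)²)/812 = 4133/(-838) + (56*169)*(1/812) = 4133*(-1/838) + 9464*(1/812) = -4133/838 + 338/29 = 163387/24302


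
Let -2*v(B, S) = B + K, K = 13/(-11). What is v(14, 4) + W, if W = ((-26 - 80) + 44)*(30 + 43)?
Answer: -99713/22 ≈ -4532.4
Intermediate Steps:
K = -13/11 (K = 13*(-1/11) = -13/11 ≈ -1.1818)
W = -4526 (W = (-106 + 44)*73 = -62*73 = -4526)
v(B, S) = 13/22 - B/2 (v(B, S) = -(B - 13/11)/2 = -(-13/11 + B)/2 = 13/22 - B/2)
v(14, 4) + W = (13/22 - 1/2*14) - 4526 = (13/22 - 7) - 4526 = -141/22 - 4526 = -99713/22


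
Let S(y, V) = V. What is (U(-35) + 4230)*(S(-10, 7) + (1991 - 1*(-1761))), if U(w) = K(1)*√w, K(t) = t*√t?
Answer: 15900570 + 3759*I*√35 ≈ 1.5901e+7 + 22239.0*I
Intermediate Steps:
K(t) = t^(3/2)
U(w) = √w (U(w) = 1^(3/2)*√w = 1*√w = √w)
(U(-35) + 4230)*(S(-10, 7) + (1991 - 1*(-1761))) = (√(-35) + 4230)*(7 + (1991 - 1*(-1761))) = (I*√35 + 4230)*(7 + (1991 + 1761)) = (4230 + I*√35)*(7 + 3752) = (4230 + I*√35)*3759 = 15900570 + 3759*I*√35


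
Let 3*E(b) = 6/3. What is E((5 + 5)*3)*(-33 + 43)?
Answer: 20/3 ≈ 6.6667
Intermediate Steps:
E(b) = 2/3 (E(b) = (6/3)/3 = (6*(1/3))/3 = (1/3)*2 = 2/3)
E((5 + 5)*3)*(-33 + 43) = 2*(-33 + 43)/3 = (2/3)*10 = 20/3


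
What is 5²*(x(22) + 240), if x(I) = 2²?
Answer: 6100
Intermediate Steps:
x(I) = 4
5²*(x(22) + 240) = 5²*(4 + 240) = 25*244 = 6100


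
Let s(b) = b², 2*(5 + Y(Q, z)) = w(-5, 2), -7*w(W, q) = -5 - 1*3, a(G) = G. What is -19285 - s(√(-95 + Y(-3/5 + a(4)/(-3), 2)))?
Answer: -134299/7 ≈ -19186.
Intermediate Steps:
w(W, q) = 8/7 (w(W, q) = -(-5 - 1*3)/7 = -(-5 - 3)/7 = -⅐*(-8) = 8/7)
Y(Q, z) = -31/7 (Y(Q, z) = -5 + (½)*(8/7) = -5 + 4/7 = -31/7)
-19285 - s(√(-95 + Y(-3/5 + a(4)/(-3), 2))) = -19285 - (√(-95 - 31/7))² = -19285 - (√(-696/7))² = -19285 - (2*I*√1218/7)² = -19285 - 1*(-696/7) = -19285 + 696/7 = -134299/7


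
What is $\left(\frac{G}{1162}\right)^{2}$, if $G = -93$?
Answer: $\frac{8649}{1350244} \approx 0.0064055$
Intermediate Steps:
$\left(\frac{G}{1162}\right)^{2} = \left(- \frac{93}{1162}\right)^{2} = \frac{8649}{1350244}$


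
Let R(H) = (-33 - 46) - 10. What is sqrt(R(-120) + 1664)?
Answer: 15*sqrt(7) ≈ 39.686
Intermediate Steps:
R(H) = -89 (R(H) = -79 - 10 = -89)
sqrt(R(-120) + 1664) = sqrt(-89 + 1664) = sqrt(1575) = 15*sqrt(7)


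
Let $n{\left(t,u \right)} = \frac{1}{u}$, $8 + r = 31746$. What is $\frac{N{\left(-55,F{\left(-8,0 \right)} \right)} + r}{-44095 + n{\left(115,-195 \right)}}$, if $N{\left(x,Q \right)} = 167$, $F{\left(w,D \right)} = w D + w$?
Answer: $- \frac{6221475}{8598526} \approx -0.72355$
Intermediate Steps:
$F{\left(w,D \right)} = w + D w$ ($F{\left(w,D \right)} = D w + w = w + D w$)
$r = 31738$ ($r = -8 + 31746 = 31738$)
$\frac{N{\left(-55,F{\left(-8,0 \right)} \right)} + r}{-44095 + n{\left(115,-195 \right)}} = \frac{167 + 31738}{-44095 + \frac{1}{-195}} = \frac{31905}{-44095 - \frac{1}{195}} = \frac{31905}{- \frac{8598526}{195}} = 31905 \left(- \frac{195}{8598526}\right) = - \frac{6221475}{8598526}$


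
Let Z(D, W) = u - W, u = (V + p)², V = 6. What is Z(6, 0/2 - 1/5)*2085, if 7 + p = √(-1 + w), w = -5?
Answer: -10008 - 4170*I*√6 ≈ -10008.0 - 10214.0*I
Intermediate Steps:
p = -7 + I*√6 (p = -7 + √(-1 - 5) = -7 + √(-6) = -7 + I*√6 ≈ -7.0 + 2.4495*I)
u = (-1 + I*√6)² (u = (6 + (-7 + I*√6))² = (-1 + I*√6)² ≈ -5.0 - 4.899*I)
Z(D, W) = (-1 + I*√6)² - W
Z(6, 0/2 - 1/5)*2085 = ((1 - I*√6)² - (0/2 - 1/5))*2085 = ((1 - I*√6)² - (0*(½) - 1*⅕))*2085 = ((1 - I*√6)² - (0 - ⅕))*2085 = ((1 - I*√6)² - 1*(-⅕))*2085 = ((1 - I*√6)² + ⅕)*2085 = (⅕ + (1 - I*√6)²)*2085 = 417 + 2085*(1 - I*√6)²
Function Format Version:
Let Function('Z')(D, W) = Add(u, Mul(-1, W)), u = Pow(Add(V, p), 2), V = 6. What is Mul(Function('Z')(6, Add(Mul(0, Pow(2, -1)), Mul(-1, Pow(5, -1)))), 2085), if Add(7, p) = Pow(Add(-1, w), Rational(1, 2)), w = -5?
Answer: Add(-10008, Mul(-4170, I, Pow(6, Rational(1, 2)))) ≈ Add(-10008., Mul(-10214., I))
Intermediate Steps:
p = Add(-7, Mul(I, Pow(6, Rational(1, 2)))) (p = Add(-7, Pow(Add(-1, -5), Rational(1, 2))) = Add(-7, Pow(-6, Rational(1, 2))) = Add(-7, Mul(I, Pow(6, Rational(1, 2)))) ≈ Add(-7.0000, Mul(2.4495, I)))
u = Pow(Add(-1, Mul(I, Pow(6, Rational(1, 2)))), 2) (u = Pow(Add(6, Add(-7, Mul(I, Pow(6, Rational(1, 2))))), 2) = Pow(Add(-1, Mul(I, Pow(6, Rational(1, 2)))), 2) ≈ Add(-5.0000, Mul(-4.8990, I)))
Function('Z')(D, W) = Add(Pow(Add(-1, Mul(I, Pow(6, Rational(1, 2)))), 2), Mul(-1, W))
Mul(Function('Z')(6, Add(Mul(0, Pow(2, -1)), Mul(-1, Pow(5, -1)))), 2085) = Mul(Add(Pow(Add(1, Mul(-1, I, Pow(6, Rational(1, 2)))), 2), Mul(-1, Add(Mul(0, Pow(2, -1)), Mul(-1, Pow(5, -1))))), 2085) = Mul(Add(Pow(Add(1, Mul(-1, I, Pow(6, Rational(1, 2)))), 2), Mul(-1, Add(Mul(0, Rational(1, 2)), Mul(-1, Rational(1, 5))))), 2085) = Mul(Add(Pow(Add(1, Mul(-1, I, Pow(6, Rational(1, 2)))), 2), Mul(-1, Add(0, Rational(-1, 5)))), 2085) = Mul(Add(Pow(Add(1, Mul(-1, I, Pow(6, Rational(1, 2)))), 2), Mul(-1, Rational(-1, 5))), 2085) = Mul(Add(Pow(Add(1, Mul(-1, I, Pow(6, Rational(1, 2)))), 2), Rational(1, 5)), 2085) = Mul(Add(Rational(1, 5), Pow(Add(1, Mul(-1, I, Pow(6, Rational(1, 2)))), 2)), 2085) = Add(417, Mul(2085, Pow(Add(1, Mul(-1, I, Pow(6, Rational(1, 2)))), 2)))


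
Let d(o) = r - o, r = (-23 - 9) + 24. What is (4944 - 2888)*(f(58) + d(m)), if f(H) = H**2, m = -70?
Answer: 7043856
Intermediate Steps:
r = -8 (r = -32 + 24 = -8)
d(o) = -8 - o
(4944 - 2888)*(f(58) + d(m)) = (4944 - 2888)*(58**2 + (-8 - 1*(-70))) = 2056*(3364 + (-8 + 70)) = 2056*(3364 + 62) = 2056*3426 = 7043856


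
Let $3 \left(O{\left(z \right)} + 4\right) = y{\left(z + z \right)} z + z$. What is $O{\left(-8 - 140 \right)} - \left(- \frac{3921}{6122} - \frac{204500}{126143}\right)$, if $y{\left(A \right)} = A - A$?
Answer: $- \frac{118319924251}{2316742338} \approx -51.072$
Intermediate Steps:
$y{\left(A \right)} = 0$
$O{\left(z \right)} = -4 + \frac{z}{3}$ ($O{\left(z \right)} = -4 + \frac{0 z + z}{3} = -4 + \frac{0 + z}{3} = -4 + \frac{z}{3}$)
$O{\left(-8 - 140 \right)} - \left(- \frac{3921}{6122} - \frac{204500}{126143}\right) = \left(-4 + \frac{-8 - 140}{3}\right) - \left(- \frac{3921}{6122} - \frac{204500}{126143}\right) = \left(-4 + \frac{-8 - 140}{3}\right) - \left(\left(-3921\right) \frac{1}{6122} - \frac{204500}{126143}\right) = \left(-4 + \frac{1}{3} \left(-148\right)\right) - \left(- \frac{3921}{6122} - \frac{204500}{126143}\right) = \left(-4 - \frac{148}{3}\right) - - \frac{1746555703}{772247446} = - \frac{160}{3} + \frac{1746555703}{772247446} = - \frac{118319924251}{2316742338}$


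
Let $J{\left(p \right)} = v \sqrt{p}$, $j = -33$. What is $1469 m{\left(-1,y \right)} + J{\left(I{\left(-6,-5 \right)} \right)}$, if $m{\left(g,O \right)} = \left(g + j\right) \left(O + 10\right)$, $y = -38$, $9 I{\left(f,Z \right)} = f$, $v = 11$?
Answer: $1398488 + \frac{11 i \sqrt{6}}{3} \approx 1.3985 \cdot 10^{6} + 8.9815 i$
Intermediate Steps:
$I{\left(f,Z \right)} = \frac{f}{9}$
$m{\left(g,O \right)} = \left(-33 + g\right) \left(10 + O\right)$ ($m{\left(g,O \right)} = \left(g - 33\right) \left(O + 10\right) = \left(-33 + g\right) \left(10 + O\right)$)
$J{\left(p \right)} = 11 \sqrt{p}$
$1469 m{\left(-1,y \right)} + J{\left(I{\left(-6,-5 \right)} \right)} = 1469 \left(-330 - -1254 + 10 \left(-1\right) - -38\right) + 11 \sqrt{\frac{1}{9} \left(-6\right)} = 1469 \left(-330 + 1254 - 10 + 38\right) + 11 \sqrt{- \frac{2}{3}} = 1469 \cdot 952 + 11 \frac{i \sqrt{6}}{3} = 1398488 + \frac{11 i \sqrt{6}}{3}$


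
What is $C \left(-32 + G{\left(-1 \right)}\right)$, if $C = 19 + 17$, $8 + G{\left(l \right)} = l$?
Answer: $-1476$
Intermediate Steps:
$G{\left(l \right)} = -8 + l$
$C = 36$
$C \left(-32 + G{\left(-1 \right)}\right) = 36 \left(-32 - 9\right) = 36 \left(-41\right) = -1476$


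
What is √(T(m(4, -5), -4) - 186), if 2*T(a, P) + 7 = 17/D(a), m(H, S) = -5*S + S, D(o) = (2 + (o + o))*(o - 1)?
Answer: 5*I*√4826703/798 ≈ 13.766*I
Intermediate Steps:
D(o) = (-1 + o)*(2 + 2*o) (D(o) = (2 + 2*o)*(-1 + o) = (-1 + o)*(2 + 2*o))
m(H, S) = -4*S
T(a, P) = -7/2 + 17/(2*(-2 + 2*a²)) (T(a, P) = -7/2 + (17/(-2 + 2*a²))/2 = -7/2 + 17/(2*(-2 + 2*a²)))
√(T(m(4, -5), -4) - 186) = √((31 - 14*(-4*(-5))²)/(4*(-1 + (-4*(-5))²)) - 186) = √((31 - 14*20²)/(4*(-1 + 20²)) - 186) = √((31 - 14*400)/(4*(-1 + 400)) - 186) = √((¼)*(31 - 5600)/399 - 186) = √((¼)*(1/399)*(-5569) - 186) = √(-5569/1596 - 186) = √(-302425/1596) = 5*I*√4826703/798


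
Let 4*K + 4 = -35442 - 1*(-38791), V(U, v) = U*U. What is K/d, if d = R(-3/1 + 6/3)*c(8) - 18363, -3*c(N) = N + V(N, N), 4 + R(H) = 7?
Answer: -223/4916 ≈ -0.045362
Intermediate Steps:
V(U, v) = U**2
R(H) = 3 (R(H) = -4 + 7 = 3)
c(N) = -N/3 - N**2/3 (c(N) = -(N + N**2)/3 = -N/3 - N**2/3)
d = -18435 (d = 3*((1/3)*8*(-1 - 1*8)) - 18363 = 3*((1/3)*8*(-1 - 8)) - 18363 = 3*((1/3)*8*(-9)) - 18363 = 3*(-24) - 18363 = -72 - 18363 = -18435)
K = 3345/4 (K = -1 + (-35442 - 1*(-38791))/4 = -1 + (-35442 + 38791)/4 = -1 + (1/4)*3349 = -1 + 3349/4 = 3345/4 ≈ 836.25)
K/d = (3345/4)/(-18435) = (3345/4)*(-1/18435) = -223/4916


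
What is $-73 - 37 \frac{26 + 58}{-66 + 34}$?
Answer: $\frac{193}{8} \approx 24.125$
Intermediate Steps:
$-73 - 37 \frac{26 + 58}{-66 + 34} = -73 - 37 \frac{84}{-32} = -73 - 37 \cdot 84 \left(- \frac{1}{32}\right) = -73 - - \frac{777}{8} = -73 + \frac{777}{8} = \frac{193}{8}$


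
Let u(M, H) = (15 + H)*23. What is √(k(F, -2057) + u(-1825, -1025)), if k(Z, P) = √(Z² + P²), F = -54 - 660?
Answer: √(-23230 + 17*√16405) ≈ 145.1*I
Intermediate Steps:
F = -714
u(M, H) = 345 + 23*H
k(Z, P) = √(P² + Z²)
√(k(F, -2057) + u(-1825, -1025)) = √(√((-2057)² + (-714)²) + (345 + 23*(-1025))) = √(√(4231249 + 509796) + (345 - 23575)) = √(√4741045 - 23230) = √(17*√16405 - 23230) = √(-23230 + 17*√16405)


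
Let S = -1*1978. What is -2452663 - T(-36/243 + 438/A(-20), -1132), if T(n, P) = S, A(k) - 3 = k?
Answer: -2450685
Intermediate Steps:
A(k) = 3 + k
S = -1978
T(n, P) = -1978
-2452663 - T(-36/243 + 438/A(-20), -1132) = -2452663 - 1*(-1978) = -2452663 + 1978 = -2450685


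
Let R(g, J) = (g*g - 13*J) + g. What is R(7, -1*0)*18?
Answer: 1008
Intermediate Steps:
R(g, J) = g + g² - 13*J (R(g, J) = (g² - 13*J) + g = g + g² - 13*J)
R(7, -1*0)*18 = (7 + 7² - (-13)*0)*18 = (7 + 49 - 13*0)*18 = (7 + 49 + 0)*18 = 56*18 = 1008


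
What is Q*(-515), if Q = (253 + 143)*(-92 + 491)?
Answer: -81372060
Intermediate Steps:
Q = 158004 (Q = 396*399 = 158004)
Q*(-515) = 158004*(-515) = -81372060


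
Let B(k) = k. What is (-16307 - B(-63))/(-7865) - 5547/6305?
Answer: 904481/762905 ≈ 1.1856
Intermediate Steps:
(-16307 - B(-63))/(-7865) - 5547/6305 = (-16307 - 1*(-63))/(-7865) - 5547/6305 = (-16307 + 63)*(-1/7865) - 5547*1/6305 = -16244*(-1/7865) - 5547/6305 = 16244/7865 - 5547/6305 = 904481/762905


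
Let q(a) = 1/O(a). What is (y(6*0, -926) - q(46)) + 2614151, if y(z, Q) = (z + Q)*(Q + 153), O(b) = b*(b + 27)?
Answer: 11181968741/3358 ≈ 3.3299e+6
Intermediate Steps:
O(b) = b*(27 + b)
y(z, Q) = (153 + Q)*(Q + z) (y(z, Q) = (Q + z)*(153 + Q) = (153 + Q)*(Q + z))
q(a) = 1/(a*(27 + a))
(y(6*0, -926) - q(46)) + 2614151 = (((-926)² + 153*(-926) + 153*(6*0) - 5556*0) - 1/(46*(27 + 46))) + 2614151 = ((857476 - 141678 + 153*0 - 926*0) - 1/(46*73)) + 2614151 = ((857476 - 141678 + 0 + 0) - 1/(46*73)) + 2614151 = (715798 - 1*1/3358) + 2614151 = (715798 - 1/3358) + 2614151 = 2403649683/3358 + 2614151 = 11181968741/3358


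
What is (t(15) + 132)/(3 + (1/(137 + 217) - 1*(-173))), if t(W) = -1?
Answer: 46374/62305 ≈ 0.74431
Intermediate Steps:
(t(15) + 132)/(3 + (1/(137 + 217) - 1*(-173))) = (-1 + 132)/(3 + (1/(137 + 217) - 1*(-173))) = 131/(3 + (1/354 + 173)) = 131/(3 + 61243/354) = 131/(62305/354) = 131*(354/62305) = 46374/62305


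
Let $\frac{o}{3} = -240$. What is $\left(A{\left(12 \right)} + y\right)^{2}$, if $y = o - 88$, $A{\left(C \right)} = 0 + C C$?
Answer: $440896$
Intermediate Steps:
$o = -720$ ($o = 3 \left(-240\right) = -720$)
$A{\left(C \right)} = C^{2}$ ($A{\left(C \right)} = 0 + C^{2} = C^{2}$)
$y = -808$ ($y = -720 - 88 = -808$)
$\left(A{\left(12 \right)} + y\right)^{2} = \left(12^{2} - 808\right)^{2} = \left(144 - 808\right)^{2} = \left(-664\right)^{2} = 440896$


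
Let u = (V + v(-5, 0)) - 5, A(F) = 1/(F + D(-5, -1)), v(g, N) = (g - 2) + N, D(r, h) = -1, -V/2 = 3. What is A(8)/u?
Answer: -1/126 ≈ -0.0079365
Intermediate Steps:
V = -6 (V = -2*3 = -6)
v(g, N) = -2 + N + g (v(g, N) = (-2 + g) + N = -2 + N + g)
A(F) = 1/(-1 + F) (A(F) = 1/(F - 1) = 1/(-1 + F))
u = -18 (u = (-6 + (-2 + 0 - 5)) - 5 = (-6 - 7) - 5 = -13 - 5 = -18)
A(8)/u = 1/((-1 + 8)*(-18)) = -1/18/7 = (⅐)*(-1/18) = -1/126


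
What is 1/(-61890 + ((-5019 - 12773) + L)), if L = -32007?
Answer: -1/111689 ≈ -8.9534e-6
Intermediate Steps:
1/(-61890 + ((-5019 - 12773) + L)) = 1/(-61890 + ((-5019 - 12773) - 32007)) = 1/(-61890 + (-17792 - 32007)) = 1/(-61890 - 49799) = 1/(-111689) = -1/111689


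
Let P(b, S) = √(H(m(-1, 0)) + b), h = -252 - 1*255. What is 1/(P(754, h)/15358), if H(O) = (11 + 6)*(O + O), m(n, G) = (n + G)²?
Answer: 7679*√197/197 ≈ 547.11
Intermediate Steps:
h = -507 (h = -252 - 255 = -507)
m(n, G) = (G + n)²
H(O) = 34*O (H(O) = 17*(2*O) = 34*O)
P(b, S) = √(34 + b) (P(b, S) = √(34*(0 - 1)² + b) = √(34*(-1)² + b) = √(34*1 + b) = √(34 + b))
1/(P(754, h)/15358) = 1/(√(34 + 754)/15358) = 1/(√788*(1/15358)) = 1/((2*√197)*(1/15358)) = 1/(√197/7679) = 7679*√197/197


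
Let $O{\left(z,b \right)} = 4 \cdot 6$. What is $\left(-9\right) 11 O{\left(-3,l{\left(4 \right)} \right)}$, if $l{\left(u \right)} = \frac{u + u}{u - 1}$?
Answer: $-2376$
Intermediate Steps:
$l{\left(u \right)} = \frac{2 u}{-1 + u}$
$O{\left(z,b \right)} = 24$
$\left(-9\right) 11 O{\left(-3,l{\left(4 \right)} \right)} = \left(-9\right) 11 \cdot 24 = \left(-99\right) 24 = -2376$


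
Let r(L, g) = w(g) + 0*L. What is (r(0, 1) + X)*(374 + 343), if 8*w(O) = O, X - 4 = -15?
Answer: -62379/8 ≈ -7797.4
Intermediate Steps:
X = -11 (X = 4 - 15 = -11)
w(O) = O/8
r(L, g) = g/8 (r(L, g) = g/8 + 0*L = g/8 + 0 = g/8)
(r(0, 1) + X)*(374 + 343) = ((⅛)*1 - 11)*(374 + 343) = (⅛ - 11)*717 = -87/8*717 = -62379/8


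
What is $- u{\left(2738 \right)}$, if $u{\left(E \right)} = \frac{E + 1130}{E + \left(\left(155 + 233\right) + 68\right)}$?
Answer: $- \frac{1934}{1597} \approx -1.211$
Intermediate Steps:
$u{\left(E \right)} = \frac{1130 + E}{456 + E}$ ($u{\left(E \right)} = \frac{1130 + E}{E + \left(388 + 68\right)} = \frac{1130 + E}{E + 456} = \frac{1130 + E}{456 + E}$)
$- u{\left(2738 \right)} = - \frac{1130 + 2738}{456 + 2738} = - \frac{3868}{3194} = \left(-1\right) \frac{1934}{1597} = - \frac{1934}{1597}$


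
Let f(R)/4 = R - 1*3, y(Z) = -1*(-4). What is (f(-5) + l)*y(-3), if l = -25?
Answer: -228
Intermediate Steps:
y(Z) = 4
f(R) = -12 + 4*R (f(R) = 4*(R - 1*3) = 4*(R - 3) = 4*(-3 + R) = -12 + 4*R)
(f(-5) + l)*y(-3) = ((-12 + 4*(-5)) - 25)*4 = ((-12 - 20) - 25)*4 = (-32 - 25)*4 = -57*4 = -228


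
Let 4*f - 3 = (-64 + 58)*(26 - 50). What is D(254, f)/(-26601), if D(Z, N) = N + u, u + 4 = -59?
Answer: 35/35468 ≈ 0.00098681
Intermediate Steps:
u = -63 (u = -4 - 59 = -63)
f = 147/4 (f = ¾ + ((-64 + 58)*(26 - 50))/4 = ¾ + (-6*(-24))/4 = ¾ + (¼)*144 = ¾ + 36 = 147/4 ≈ 36.750)
D(Z, N) = -63 + N (D(Z, N) = N - 63 = -63 + N)
D(254, f)/(-26601) = (-63 + 147/4)/(-26601) = -105/4*(-1/26601) = 35/35468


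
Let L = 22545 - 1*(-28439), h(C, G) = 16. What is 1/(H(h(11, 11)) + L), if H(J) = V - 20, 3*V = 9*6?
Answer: 1/50982 ≈ 1.9615e-5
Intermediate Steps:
V = 18 (V = (9*6)/3 = (⅓)*54 = 18)
H(J) = -2 (H(J) = 18 - 20 = -2)
L = 50984 (L = 22545 + 28439 = 50984)
1/(H(h(11, 11)) + L) = 1/(-2 + 50984) = 1/50982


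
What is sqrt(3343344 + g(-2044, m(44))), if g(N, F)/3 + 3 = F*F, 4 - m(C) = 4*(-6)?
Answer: 3*sqrt(371743) ≈ 1829.1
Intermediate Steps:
m(C) = 28 (m(C) = 4 - 4*(-6) = 4 - 1*(-24) = 4 + 24 = 28)
g(N, F) = -9 + 3*F**2 (g(N, F) = -9 + 3*(F*F) = -9 + 3*F**2)
sqrt(3343344 + g(-2044, m(44))) = sqrt(3343344 + (-9 + 3*28**2)) = sqrt(3343344 + (-9 + 3*784)) = sqrt(3343344 + (-9 + 2352)) = sqrt(3343344 + 2343) = sqrt(3345687) = 3*sqrt(371743)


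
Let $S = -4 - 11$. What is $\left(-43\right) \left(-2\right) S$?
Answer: $-1290$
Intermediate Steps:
$S = -15$
$\left(-43\right) \left(-2\right) S = \left(-43\right) \left(-2\right) \left(-15\right) = 86 \left(-15\right) = -1290$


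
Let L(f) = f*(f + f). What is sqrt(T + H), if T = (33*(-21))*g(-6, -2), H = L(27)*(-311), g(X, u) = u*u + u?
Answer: 6*I*sqrt(12634) ≈ 674.41*I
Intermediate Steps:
L(f) = 2*f**2 (L(f) = f*(2*f) = 2*f**2)
g(X, u) = u + u**2 (g(X, u) = u**2 + u = u + u**2)
H = -453438 (H = (2*27**2)*(-311) = (2*729)*(-311) = 1458*(-311) = -453438)
T = -1386 (T = (33*(-21))*(-2*(1 - 2)) = -(-1386)*(-1) = -693*2 = -1386)
sqrt(T + H) = sqrt(-1386 - 453438) = sqrt(-454824) = 6*I*sqrt(12634)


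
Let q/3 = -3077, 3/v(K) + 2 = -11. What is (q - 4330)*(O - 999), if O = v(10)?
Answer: 176157390/13 ≈ 1.3551e+7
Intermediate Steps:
v(K) = -3/13 (v(K) = 3/(-2 - 11) = 3/(-13) = 3*(-1/13) = -3/13)
q = -9231 (q = 3*(-3077) = -9231)
O = -3/13 ≈ -0.23077
(q - 4330)*(O - 999) = (-9231 - 4330)*(-3/13 - 999) = -13561*(-12990/13) = 176157390/13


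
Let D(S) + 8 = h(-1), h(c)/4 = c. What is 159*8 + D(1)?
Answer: 1260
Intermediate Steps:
h(c) = 4*c
D(S) = -12 (D(S) = -8 + 4*(-1) = -8 - 4 = -12)
159*8 + D(1) = 159*8 - 12 = 1272 - 12 = 1260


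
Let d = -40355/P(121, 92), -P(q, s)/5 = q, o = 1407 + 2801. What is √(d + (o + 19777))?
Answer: 4*√181891/11 ≈ 155.09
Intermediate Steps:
o = 4208
P(q, s) = -5*q
d = 8071/121 (d = -40355/((-5*121)) = -40355/(-605) = -40355*(-1/605) = 8071/121 ≈ 66.703)
√(d + (o + 19777)) = √(8071/121 + (4208 + 19777)) = √(8071/121 + 23985) = √(2910256/121) = 4*√181891/11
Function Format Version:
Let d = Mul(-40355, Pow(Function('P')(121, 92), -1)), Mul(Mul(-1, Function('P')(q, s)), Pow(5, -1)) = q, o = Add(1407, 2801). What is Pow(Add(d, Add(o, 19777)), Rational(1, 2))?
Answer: Mul(Rational(4, 11), Pow(181891, Rational(1, 2))) ≈ 155.09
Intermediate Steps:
o = 4208
Function('P')(q, s) = Mul(-5, q)
d = Rational(8071, 121) (d = Mul(-40355, Pow(Mul(-5, 121), -1)) = Mul(-40355, Pow(-605, -1)) = Mul(-40355, Rational(-1, 605)) = Rational(8071, 121) ≈ 66.703)
Pow(Add(d, Add(o, 19777)), Rational(1, 2)) = Pow(Add(Rational(8071, 121), Add(4208, 19777)), Rational(1, 2)) = Pow(Add(Rational(8071, 121), 23985), Rational(1, 2)) = Pow(Rational(2910256, 121), Rational(1, 2)) = Mul(Rational(4, 11), Pow(181891, Rational(1, 2)))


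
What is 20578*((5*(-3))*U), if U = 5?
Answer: -1543350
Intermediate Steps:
20578*((5*(-3))*U) = 20578*((5*(-3))*5) = 20578*(-15*5) = 20578*(-75) = -1543350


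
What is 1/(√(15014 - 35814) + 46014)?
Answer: 23007/1058654498 - 10*I*√13/529327249 ≈ 2.1732e-5 - 6.8116e-8*I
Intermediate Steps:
1/(√(15014 - 35814) + 46014) = 1/(√(-20800) + 46014) = 1/(40*I*√13 + 46014) = 1/(46014 + 40*I*√13)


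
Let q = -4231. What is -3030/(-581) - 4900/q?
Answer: 15666830/2458211 ≈ 6.3733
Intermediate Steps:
-3030/(-581) - 4900/q = -3030/(-581) - 4900/(-4231) = -3030*(-1/581) - 4900*(-1/4231) = 3030/581 + 4900/4231 = 15666830/2458211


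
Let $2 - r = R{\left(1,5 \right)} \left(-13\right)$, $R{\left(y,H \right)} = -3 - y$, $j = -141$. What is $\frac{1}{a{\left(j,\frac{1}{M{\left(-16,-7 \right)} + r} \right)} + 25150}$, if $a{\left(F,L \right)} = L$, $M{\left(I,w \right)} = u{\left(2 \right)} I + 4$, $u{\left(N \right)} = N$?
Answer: $\frac{78}{1961699} \approx 3.9761 \cdot 10^{-5}$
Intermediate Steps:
$M{\left(I,w \right)} = 4 + 2 I$ ($M{\left(I,w \right)} = 2 I + 4 = 4 + 2 I$)
$r = -50$ ($r = 2 - \left(-3 - 1\right) \left(-13\right) = 2 - \left(-4\right) \left(-13\right) = 2 - 52 = -50$)
$\frac{1}{a{\left(j,\frac{1}{M{\left(-16,-7 \right)} + r} \right)} + 25150} = \frac{1}{\frac{1}{\left(4 + 2 \left(-16\right)\right) - 50} + 25150} = \frac{1}{\frac{1}{\left(4 - 32\right) - 50} + 25150} = \frac{1}{\frac{1}{-28 - 50} + 25150} = \frac{1}{\frac{1}{-78} + 25150} = \frac{1}{- \frac{1}{78} + 25150} = \frac{1}{\frac{1961699}{78}} = \frac{78}{1961699}$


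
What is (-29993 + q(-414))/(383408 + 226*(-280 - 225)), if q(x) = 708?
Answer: -29285/269278 ≈ -0.10875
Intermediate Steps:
(-29993 + q(-414))/(383408 + 226*(-280 - 225)) = (-29993 + 708)/(383408 + 226*(-280 - 225)) = -29285/(383408 + 226*(-505)) = -29285/(383408 - 114130) = -29285/269278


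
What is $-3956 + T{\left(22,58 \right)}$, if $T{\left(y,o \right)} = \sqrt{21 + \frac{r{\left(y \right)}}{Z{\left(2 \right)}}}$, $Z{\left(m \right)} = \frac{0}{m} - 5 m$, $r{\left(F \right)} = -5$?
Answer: $-3956 + \frac{\sqrt{86}}{2} \approx -3951.4$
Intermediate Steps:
$Z{\left(m \right)} = - 5 m$ ($Z{\left(m \right)} = 0 - 5 m = - 5 m$)
$T{\left(y,o \right)} = \frac{\sqrt{86}}{2}$ ($T{\left(y,o \right)} = \sqrt{21 - \frac{5}{\left(-5\right) 2}} = \sqrt{21 - \frac{5}{-10}} = \sqrt{21 - - \frac{1}{2}} = \sqrt{21 + \frac{1}{2}} = \sqrt{\frac{43}{2}} = \frac{\sqrt{86}}{2}$)
$-3956 + T{\left(22,58 \right)} = -3956 + \frac{\sqrt{86}}{2}$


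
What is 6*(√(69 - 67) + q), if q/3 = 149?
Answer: 2682 + 6*√2 ≈ 2690.5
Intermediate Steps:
q = 447 (q = 3*149 = 447)
6*(√(69 - 67) + q) = 6*(√(69 - 67) + 447) = 6*(√2 + 447) = 6*(447 + √2) = 2682 + 6*√2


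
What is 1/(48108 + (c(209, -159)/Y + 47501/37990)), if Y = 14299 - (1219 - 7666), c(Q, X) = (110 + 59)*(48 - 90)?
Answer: 394070270/18958290450523 ≈ 2.0786e-5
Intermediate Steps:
c(Q, X) = -7098 (c(Q, X) = 169*(-42) = -7098)
Y = 20746 (Y = 14299 - 1*(-6447) = 14299 + 6447 = 20746)
1/(48108 + (c(209, -159)/Y + 47501/37990)) = 1/(48108 + (-7098/20746 + 47501/37990)) = 1/(48108 + (-7098*1/20746 + 47501*(1/37990))) = 1/(48108 + (-3549/10373 + 47501/37990)) = 1/(48108 + 357901363/394070270) = 1/(18958290450523/394070270) = 394070270/18958290450523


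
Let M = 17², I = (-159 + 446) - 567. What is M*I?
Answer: -80920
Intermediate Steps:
I = -280 (I = 287 - 567 = -280)
M = 289
M*I = 289*(-280) = -80920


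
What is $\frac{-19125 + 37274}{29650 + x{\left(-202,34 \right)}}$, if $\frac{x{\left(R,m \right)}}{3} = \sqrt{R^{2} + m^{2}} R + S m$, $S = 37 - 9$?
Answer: $- \frac{294975697}{7176291262} - \frac{5499147 \sqrt{10490}}{3588145631} \approx -0.19807$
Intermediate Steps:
$S = 28$
$x{\left(R,m \right)} = 84 m + 3 R \sqrt{R^{2} + m^{2}}$ ($x{\left(R,m \right)} = 3 \left(\sqrt{R^{2} + m^{2}} R + 28 m\right) = 3 \left(R \sqrt{R^{2} + m^{2}} + 28 m\right) = 3 \left(28 m + R \sqrt{R^{2} + m^{2}}\right) = 84 m + 3 R \sqrt{R^{2} + m^{2}}$)
$\frac{-19125 + 37274}{29650 + x{\left(-202,34 \right)}} = \frac{-19125 + 37274}{29650 + \left(84 \cdot 34 + 3 \left(-202\right) \sqrt{\left(-202\right)^{2} + 34^{2}}\right)} = \frac{18149}{29650 + \left(2856 + 3 \left(-202\right) \sqrt{40804 + 1156}\right)} = \frac{18149}{29650 + \left(2856 + 3 \left(-202\right) \sqrt{41960}\right)} = \frac{18149}{29650 + \left(2856 + 3 \left(-202\right) 2 \sqrt{10490}\right)} = \frac{18149}{29650 + \left(2856 - 1212 \sqrt{10490}\right)} = \frac{18149}{32506 - 1212 \sqrt{10490}}$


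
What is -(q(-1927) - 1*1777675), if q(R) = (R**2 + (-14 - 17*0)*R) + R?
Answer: -1960705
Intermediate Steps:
q(R) = R**2 - 13*R (q(R) = (R**2 + (-14 + 0)*R) + R = (R**2 - 14*R) + R = R**2 - 13*R)
-(q(-1927) - 1*1777675) = -(-1927*(-13 - 1927) - 1*1777675) = -(-1927*(-1940) - 1777675) = -(3738380 - 1777675) = -1*1960705 = -1960705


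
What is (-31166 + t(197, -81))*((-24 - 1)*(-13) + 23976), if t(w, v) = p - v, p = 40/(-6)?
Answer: -2266675775/3 ≈ -7.5556e+8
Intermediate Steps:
p = -20/3 (p = 40*(-⅙) = -20/3 ≈ -6.6667)
t(w, v) = -20/3 - v
(-31166 + t(197, -81))*((-24 - 1)*(-13) + 23976) = (-31166 + (-20/3 - 1*(-81)))*((-24 - 1)*(-13) + 23976) = (-31166 + (-20/3 + 81))*(-25*(-13) + 23976) = (-31166 + 223/3)*(325 + 23976) = -93275/3*24301 = -2266675775/3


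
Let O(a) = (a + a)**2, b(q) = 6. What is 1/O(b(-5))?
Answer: 1/144 ≈ 0.0069444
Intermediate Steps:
O(a) = 4*a**2 (O(a) = (2*a)**2 = 4*a**2)
1/O(b(-5)) = 1/(4*6**2) = 1/(4*36) = 1/144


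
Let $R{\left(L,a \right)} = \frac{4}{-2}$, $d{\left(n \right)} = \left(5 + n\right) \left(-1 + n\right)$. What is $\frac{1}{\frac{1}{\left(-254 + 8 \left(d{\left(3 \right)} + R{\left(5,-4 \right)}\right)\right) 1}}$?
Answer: $-142$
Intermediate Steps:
$d{\left(n \right)} = \left(-1 + n\right) \left(5 + n\right)$
$R{\left(L,a \right)} = -2$ ($R{\left(L,a \right)} = 4 \left(- \frac{1}{2}\right) = -2$)
$\frac{1}{\frac{1}{\left(-254 + 8 \left(d{\left(3 \right)} + R{\left(5,-4 \right)}\right)\right) 1}} = \frac{1}{\frac{1}{\left(-254 + 8 \left(\left(-5 + 3^{2} + 4 \cdot 3\right) - 2\right)\right) 1}} = \frac{1}{\frac{1}{\left(-254 + 8 \left(\left(-5 + 9 + 12\right) - 2\right)\right) 1}} = \frac{1}{\frac{1}{\left(-254 + 8 \left(16 - 2\right)\right) 1}} = \frac{1}{\frac{1}{\left(-254 + 8 \cdot 14\right) 1}} = \frac{1}{\frac{1}{\left(-254 + 112\right) 1}} = \frac{1}{\frac{1}{\left(-142\right) 1}} = \frac{1}{\frac{1}{-142}} = \frac{1}{- \frac{1}{142}} = -142$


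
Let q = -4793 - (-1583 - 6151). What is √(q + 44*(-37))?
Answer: √1313 ≈ 36.235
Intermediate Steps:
q = 2941 (q = -4793 - 1*(-7734) = -4793 + 7734 = 2941)
√(q + 44*(-37)) = √(2941 + 44*(-37)) = √(2941 - 1628) = √1313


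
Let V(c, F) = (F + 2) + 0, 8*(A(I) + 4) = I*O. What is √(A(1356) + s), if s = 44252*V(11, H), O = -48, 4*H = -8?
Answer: 2*I*√2035 ≈ 90.222*I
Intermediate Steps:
H = -2 (H = (¼)*(-8) = -2)
A(I) = -4 - 6*I (A(I) = -4 + (I*(-48))/8 = -4 + (-48*I)/8 = -4 - 6*I)
V(c, F) = 2 + F (V(c, F) = (2 + F) + 0 = 2 + F)
s = 0 (s = 44252*(2 - 2) = 44252*0 = 0)
√(A(1356) + s) = √((-4 - 6*1356) + 0) = √((-4 - 8136) + 0) = √(-8140 + 0) = √(-8140) = 2*I*√2035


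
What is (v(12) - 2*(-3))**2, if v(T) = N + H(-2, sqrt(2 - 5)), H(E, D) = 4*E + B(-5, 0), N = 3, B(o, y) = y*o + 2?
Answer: 9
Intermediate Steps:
B(o, y) = 2 + o*y (B(o, y) = o*y + 2 = 2 + o*y)
H(E, D) = 2 + 4*E (H(E, D) = 4*E + (2 - 5*0) = 4*E + (2 + 0) = 4*E + 2 = 2 + 4*E)
v(T) = -3 (v(T) = 3 + (2 + 4*(-2)) = 3 + (2 - 8) = 3 - 6 = -3)
(v(12) - 2*(-3))**2 = (-3 - 2*(-3))**2 = (-3 + 6)**2 = 3**2 = 9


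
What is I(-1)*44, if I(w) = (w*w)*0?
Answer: 0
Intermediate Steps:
I(w) = 0 (I(w) = w²*0 = 0)
I(-1)*44 = 0*44 = 0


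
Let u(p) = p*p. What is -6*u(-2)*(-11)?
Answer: 264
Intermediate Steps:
u(p) = p²
-6*u(-2)*(-11) = -6*(-2)²*(-11) = -6*4*(-11) = -24*(-11) = 264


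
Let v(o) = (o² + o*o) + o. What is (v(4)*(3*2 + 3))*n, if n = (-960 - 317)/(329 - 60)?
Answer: -413748/269 ≈ -1538.1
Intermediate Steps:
n = -1277/269 ≈ -4.7472
v(o) = o + 2*o² (v(o) = (o² + o²) + o = 2*o² + o = o + 2*o²)
(v(4)*(3*2 + 3))*n = ((4*(1 + 2*4))*(3*2 + 3))*(-1277/269) = ((4*(1 + 8))*(6 + 3))*(-1277/269) = ((4*9)*9)*(-1277/269) = (36*9)*(-1277/269) = 324*(-1277/269) = -413748/269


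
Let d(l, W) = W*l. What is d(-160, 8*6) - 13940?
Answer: -21620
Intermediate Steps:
d(-160, 8*6) - 13940 = (8*6)*(-160) - 13940 = 48*(-160) - 13940 = -7680 - 13940 = -21620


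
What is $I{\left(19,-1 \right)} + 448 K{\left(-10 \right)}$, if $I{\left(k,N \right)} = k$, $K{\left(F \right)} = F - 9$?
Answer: $-8493$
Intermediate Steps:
$K{\left(F \right)} = -9 + F$ ($K{\left(F \right)} = F - 9 = -9 + F$)
$I{\left(19,-1 \right)} + 448 K{\left(-10 \right)} = 19 + 448 \left(-9 - 10\right) = 19 + 448 \left(-19\right) = 19 - 8512 = -8493$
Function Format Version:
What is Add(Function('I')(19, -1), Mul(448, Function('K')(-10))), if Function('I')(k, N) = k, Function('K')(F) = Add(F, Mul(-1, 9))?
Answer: -8493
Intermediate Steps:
Function('K')(F) = Add(-9, F) (Function('K')(F) = Add(F, -9) = Add(-9, F))
Add(Function('I')(19, -1), Mul(448, Function('K')(-10))) = Add(19, Mul(448, Add(-9, -10))) = Add(19, Mul(448, -19)) = Add(19, -8512) = -8493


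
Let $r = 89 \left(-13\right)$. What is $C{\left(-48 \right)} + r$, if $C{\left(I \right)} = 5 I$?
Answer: $-1397$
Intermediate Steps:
$r = -1157$
$C{\left(-48 \right)} + r = 5 \left(-48\right) - 1157 = -240 - 1157 = -1397$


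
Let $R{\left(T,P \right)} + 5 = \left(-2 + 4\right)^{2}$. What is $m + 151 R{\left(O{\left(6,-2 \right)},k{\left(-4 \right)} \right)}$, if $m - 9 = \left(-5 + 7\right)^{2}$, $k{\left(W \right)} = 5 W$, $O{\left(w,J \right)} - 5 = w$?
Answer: $-138$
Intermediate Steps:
$O{\left(w,J \right)} = 5 + w$
$m = 13$ ($m = 9 + \left(-5 + 7\right)^{2} = 9 + 2^{2} = 9 + 4 = 13$)
$R{\left(T,P \right)} = -1$ ($R{\left(T,P \right)} = -5 + \left(-2 + 4\right)^{2} = -5 + 2^{2} = -5 + 4 = -1$)
$m + 151 R{\left(O{\left(6,-2 \right)},k{\left(-4 \right)} \right)} = 13 + 151 \left(-1\right) = 13 - 151 = -138$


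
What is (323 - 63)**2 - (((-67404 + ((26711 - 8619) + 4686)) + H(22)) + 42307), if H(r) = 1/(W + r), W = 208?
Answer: 16081369/230 ≈ 69919.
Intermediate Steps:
H(r) = 1/(208 + r)
(323 - 63)**2 - (((-67404 + ((26711 - 8619) + 4686)) + H(22)) + 42307) = (323 - 63)**2 - (((-67404 + ((26711 - 8619) + 4686)) + 1/(208 + 22)) + 42307) = 260**2 - (((-67404 + (18092 + 4686)) + 1/230) + 42307) = 67600 - (((-67404 + 22778) + 1/230) + 42307) = 67600 - ((-44626 + 1/230) + 42307) = 67600 - (-10263979/230 + 42307) = 67600 - 1*(-533369/230) = 67600 + 533369/230 = 16081369/230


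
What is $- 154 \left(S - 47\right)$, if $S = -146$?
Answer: $29722$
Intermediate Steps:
$- 154 \left(S - 47\right) = - 154 \left(-146 - 47\right) = \left(-154\right) \left(-193\right) = 29722$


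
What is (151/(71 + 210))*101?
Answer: 15251/281 ≈ 54.274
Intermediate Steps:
(151/(71 + 210))*101 = (151/281)*101 = 15251/281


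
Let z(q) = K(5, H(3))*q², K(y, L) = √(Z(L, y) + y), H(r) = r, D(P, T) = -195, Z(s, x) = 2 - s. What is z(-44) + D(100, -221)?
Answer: 3677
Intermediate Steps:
K(y, L) = √(2 + y - L) (K(y, L) = √((2 - L) + y) = √(2 + y - L))
z(q) = 2*q² (z(q) = √(2 + 5 - 1*3)*q² = √(2 + 5 - 3)*q² = √4*q² = 2*q²)
z(-44) + D(100, -221) = 2*(-44)² - 195 = 2*1936 - 195 = 3872 - 195 = 3677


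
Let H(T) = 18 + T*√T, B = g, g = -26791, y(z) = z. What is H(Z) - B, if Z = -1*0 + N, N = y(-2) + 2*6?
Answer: 26809 + 10*√10 ≈ 26841.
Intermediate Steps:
N = 10 (N = -2 + 2*6 = -2 + 12 = 10)
B = -26791
Z = 10 (Z = -1*0 + 10 = 0 + 10 = 10)
H(T) = 18 + T^(3/2)
H(Z) - B = (18 + 10^(3/2)) - 1*(-26791) = (18 + 10*√10) + 26791 = 26809 + 10*√10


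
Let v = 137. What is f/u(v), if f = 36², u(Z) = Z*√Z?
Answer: 1296*√137/18769 ≈ 0.80821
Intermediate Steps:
u(Z) = Z^(3/2)
f = 1296
f/u(v) = 1296/(137^(3/2)) = 1296/((137*√137)) = 1296*(√137/18769) = 1296*√137/18769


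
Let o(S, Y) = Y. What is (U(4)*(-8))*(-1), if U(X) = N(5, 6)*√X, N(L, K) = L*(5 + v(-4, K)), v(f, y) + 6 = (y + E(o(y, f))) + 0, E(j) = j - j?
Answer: 400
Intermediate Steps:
E(j) = 0
v(f, y) = -6 + y (v(f, y) = -6 + ((y + 0) + 0) = -6 + (y + 0) = -6 + y)
N(L, K) = L*(-1 + K) (N(L, K) = L*(5 + (-6 + K)) = L*(-1 + K))
U(X) = 25*√X (U(X) = (5*(-1 + 6))*√X = (5*5)*√X = 25*√X)
(U(4)*(-8))*(-1) = ((25*√4)*(-8))*(-1) = ((25*2)*(-8))*(-1) = (50*(-8))*(-1) = -400*(-1) = 400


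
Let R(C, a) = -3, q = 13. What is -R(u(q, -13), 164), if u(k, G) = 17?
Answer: 3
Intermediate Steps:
-R(u(q, -13), 164) = -1*(-3) = 3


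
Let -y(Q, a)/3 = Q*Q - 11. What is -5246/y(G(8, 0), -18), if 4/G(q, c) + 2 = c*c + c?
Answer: -5246/21 ≈ -249.81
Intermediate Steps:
G(q, c) = 4/(-2 + c + c**2) (G(q, c) = 4/(-2 + (c*c + c)) = 4/(-2 + (c**2 + c)) = 4/(-2 + (c + c**2)) = 4/(-2 + c + c**2))
y(Q, a) = 33 - 3*Q**2 (y(Q, a) = -3*(Q*Q - 11) = -3*(Q**2 - 11) = -3*(-11 + Q**2) = 33 - 3*Q**2)
-5246/y(G(8, 0), -18) = -5246/(33 - 3*16/(-2 + 0 + 0**2)**2) = -5246/(33 - 3*16/(-2 + 0 + 0)**2) = -5246/(33 - 3*(4/(-2))**2) = -5246/(33 - 3*(4*(-1/2))**2) = -5246/(33 - 3*(-2)**2) = -5246/(33 - 3*4) = -5246/(33 - 12) = -5246/21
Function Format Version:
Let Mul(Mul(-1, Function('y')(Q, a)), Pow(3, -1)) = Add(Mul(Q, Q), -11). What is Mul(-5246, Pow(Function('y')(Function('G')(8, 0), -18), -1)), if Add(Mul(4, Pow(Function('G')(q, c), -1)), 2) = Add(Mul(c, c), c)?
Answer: Rational(-5246, 21) ≈ -249.81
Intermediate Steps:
Function('G')(q, c) = Mul(4, Pow(Add(-2, c, Pow(c, 2)), -1)) (Function('G')(q, c) = Mul(4, Pow(Add(-2, Add(Mul(c, c), c)), -1)) = Mul(4, Pow(Add(-2, Add(Pow(c, 2), c)), -1)) = Mul(4, Pow(Add(-2, Add(c, Pow(c, 2))), -1)) = Mul(4, Pow(Add(-2, c, Pow(c, 2)), -1)))
Function('y')(Q, a) = Add(33, Mul(-3, Pow(Q, 2))) (Function('y')(Q, a) = Mul(-3, Add(Mul(Q, Q), -11)) = Mul(-3, Add(Pow(Q, 2), -11)) = Mul(-3, Add(-11, Pow(Q, 2))) = Add(33, Mul(-3, Pow(Q, 2))))
Mul(-5246, Pow(Function('y')(Function('G')(8, 0), -18), -1)) = Mul(-5246, Pow(Add(33, Mul(-3, Pow(Mul(4, Pow(Add(-2, 0, Pow(0, 2)), -1)), 2))), -1)) = Mul(-5246, Pow(Add(33, Mul(-3, Pow(Mul(4, Pow(Add(-2, 0, 0), -1)), 2))), -1)) = Mul(-5246, Pow(Add(33, Mul(-3, Pow(Mul(4, Pow(-2, -1)), 2))), -1)) = Mul(-5246, Pow(Add(33, Mul(-3, Pow(Mul(4, Rational(-1, 2)), 2))), -1)) = Mul(-5246, Pow(Add(33, Mul(-3, Pow(-2, 2))), -1)) = Mul(-5246, Pow(Add(33, Mul(-3, 4)), -1)) = Mul(-5246, Pow(Add(33, -12), -1)) = Mul(-5246, Pow(21, -1)) = Mul(-5246, Rational(1, 21)) = Rational(-5246, 21)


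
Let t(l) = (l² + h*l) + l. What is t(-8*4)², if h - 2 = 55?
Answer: 692224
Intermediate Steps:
h = 57 (h = 2 + 55 = 57)
t(l) = l² + 58*l (t(l) = (l² + 57*l) + l = l² + 58*l)
t(-8*4)² = ((-8*4)*(58 - 8*4))² = (-32*(58 - 32))² = (-32*26)² = (-832)² = 692224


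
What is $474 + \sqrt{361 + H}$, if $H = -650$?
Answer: $474 + 17 i \approx 474.0 + 17.0 i$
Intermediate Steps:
$474 + \sqrt{361 + H} = 474 + \sqrt{361 - 650} = 474 + \sqrt{-289} = 474 + 17 i$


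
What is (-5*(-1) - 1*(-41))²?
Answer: 2116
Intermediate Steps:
(-5*(-1) - 1*(-41))² = (5 + 41)² = 46² = 2116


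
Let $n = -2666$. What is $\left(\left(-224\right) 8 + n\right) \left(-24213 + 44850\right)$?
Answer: $-91999746$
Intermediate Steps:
$\left(\left(-224\right) 8 + n\right) \left(-24213 + 44850\right) = \left(\left(-224\right) 8 - 2666\right) \left(-24213 + 44850\right) = \left(-1792 - 2666\right) 20637 = \left(-4458\right) 20637 = -91999746$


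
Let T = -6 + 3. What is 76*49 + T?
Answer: 3721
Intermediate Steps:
T = -3
76*49 + T = 76*49 - 3 = 3724 - 3 = 3721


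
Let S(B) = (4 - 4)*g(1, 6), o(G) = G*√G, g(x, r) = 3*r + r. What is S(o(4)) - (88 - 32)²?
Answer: -3136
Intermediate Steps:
g(x, r) = 4*r
o(G) = G^(3/2)
S(B) = 0 (S(B) = (4 - 4)*(4*6) = 0*24 = 0)
S(o(4)) - (88 - 32)² = 0 - (88 - 32)² = 0 - 1*56² = 0 - 1*3136 = 0 - 3136 = -3136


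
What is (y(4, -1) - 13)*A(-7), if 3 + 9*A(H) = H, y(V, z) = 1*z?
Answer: 140/9 ≈ 15.556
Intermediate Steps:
y(V, z) = z
A(H) = -⅓ + H/9
(y(4, -1) - 13)*A(-7) = (-1 - 13)*(-⅓ + (⅑)*(-7)) = -14*(-⅓ - 7/9) = -14*(-10/9) = 140/9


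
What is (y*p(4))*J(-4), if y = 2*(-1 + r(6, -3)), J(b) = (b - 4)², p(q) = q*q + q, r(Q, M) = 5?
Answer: 10240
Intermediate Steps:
p(q) = q + q² (p(q) = q² + q = q + q²)
J(b) = (-4 + b)²
y = 8 (y = 2*(-1 + 5) = 2*4 = 8)
(y*p(4))*J(-4) = (8*(4*(1 + 4)))*(-4 - 4)² = (8*(4*5))*(-8)² = (8*20)*64 = 160*64 = 10240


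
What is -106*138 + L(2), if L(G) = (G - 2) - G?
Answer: -14630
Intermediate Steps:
L(G) = -2 (L(G) = (-2 + G) - G = -2)
-106*138 + L(2) = -106*138 - 2 = -14628 - 2 = -14630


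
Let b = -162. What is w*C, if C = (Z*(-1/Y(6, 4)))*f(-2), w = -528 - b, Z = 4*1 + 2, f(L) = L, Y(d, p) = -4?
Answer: 1098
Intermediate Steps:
Z = 6 (Z = 4 + 2 = 6)
w = -366 (w = -528 - 1*(-162) = -528 + 162 = -366)
C = -3 (C = (6*(-1/(-4)))*(-2) = (6*(-1*(-1/4)))*(-2) = (6*(1/4))*(-2) = (3/2)*(-2) = -3)
w*C = -366*(-3) = 1098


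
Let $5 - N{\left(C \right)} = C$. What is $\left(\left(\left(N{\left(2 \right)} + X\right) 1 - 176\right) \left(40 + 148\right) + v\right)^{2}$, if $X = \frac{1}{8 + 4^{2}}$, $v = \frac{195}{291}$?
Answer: $\frac{358118495112361}{338724} \approx 1.0573 \cdot 10^{9}$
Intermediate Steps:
$v = \frac{65}{97}$ ($v = 195 \cdot \frac{1}{291} = \frac{65}{97} \approx 0.6701$)
$X = \frac{1}{24}$ ($X = \frac{1}{8 + 16} = \frac{1}{24} \approx 0.041667$)
$N{\left(C \right)} = 5 - C$
$\left(\left(\left(N{\left(2 \right)} + X\right) 1 - 176\right) \left(40 + 148\right) + v\right)^{2} = \left(\left(\left(\left(5 - 2\right) + \frac{1}{24}\right) 1 - 176\right) \left(40 + 148\right) + \frac{65}{97}\right)^{2} = \left(\left(\left(\left(5 - 2\right) + \frac{1}{24}\right) 1 - 176\right) 188 + \frac{65}{97}\right)^{2} = \left(\left(\left(3 + \frac{1}{24}\right) 1 - 176\right) 188 + \frac{65}{97}\right)^{2} = \left(\left(\frac{73}{24} \cdot 1 - 176\right) 188 + \frac{65}{97}\right)^{2} = \left(\left(\frac{73}{24} - 176\right) 188 + \frac{65}{97}\right)^{2} = \left(\left(- \frac{4151}{24}\right) 188 + \frac{65}{97}\right)^{2} = \left(- \frac{195097}{6} + \frac{65}{97}\right)^{2} = \left(- \frac{18924019}{582}\right)^{2} = \frac{358118495112361}{338724}$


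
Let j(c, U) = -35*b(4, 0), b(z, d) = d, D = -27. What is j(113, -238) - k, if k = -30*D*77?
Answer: -62370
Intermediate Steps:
j(c, U) = 0 (j(c, U) = -35*0 = 0)
k = 62370 (k = -30*(-27)*77 = 810*77 = 62370)
j(113, -238) - k = 0 - 1*62370 = 0 - 62370 = -62370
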